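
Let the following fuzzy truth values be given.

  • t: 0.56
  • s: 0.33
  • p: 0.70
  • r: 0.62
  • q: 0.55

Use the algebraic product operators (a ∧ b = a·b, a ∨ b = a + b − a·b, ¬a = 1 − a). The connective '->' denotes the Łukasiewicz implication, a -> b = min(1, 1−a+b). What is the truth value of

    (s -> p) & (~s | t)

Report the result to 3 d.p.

0.855

s -> p  [Łukasiewicz: min(1, 1−a+b)] with a=0.3300, b=0.7000 → 1.0000
~s = 1 − 0.3300 = 0.6700
~s | t = a + b − a·b on (0.6700, 0.5600) = 0.8548
(s -> p) & (~s | t) = a·b on (1.0000, 0.8548) = 0.8548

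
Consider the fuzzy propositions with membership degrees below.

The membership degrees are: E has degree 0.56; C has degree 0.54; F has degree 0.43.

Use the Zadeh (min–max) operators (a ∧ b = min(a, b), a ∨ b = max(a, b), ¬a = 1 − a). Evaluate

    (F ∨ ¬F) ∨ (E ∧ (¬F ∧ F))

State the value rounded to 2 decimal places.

0.57

¬F = 1 − 0.43 = 0.57
F ∨ ¬F = max(a, b) on (0.43, 0.57) = 0.57
¬F = 1 − 0.43 = 0.57
¬F ∧ F = min(a, b) on (0.57, 0.43) = 0.43
E ∧ (¬F ∧ F) = min(a, b) on (0.56, 0.43) = 0.43
(F ∨ ¬F) ∨ (E ∧ (¬F ∧ F)) = max(a, b) on (0.57, 0.43) = 0.57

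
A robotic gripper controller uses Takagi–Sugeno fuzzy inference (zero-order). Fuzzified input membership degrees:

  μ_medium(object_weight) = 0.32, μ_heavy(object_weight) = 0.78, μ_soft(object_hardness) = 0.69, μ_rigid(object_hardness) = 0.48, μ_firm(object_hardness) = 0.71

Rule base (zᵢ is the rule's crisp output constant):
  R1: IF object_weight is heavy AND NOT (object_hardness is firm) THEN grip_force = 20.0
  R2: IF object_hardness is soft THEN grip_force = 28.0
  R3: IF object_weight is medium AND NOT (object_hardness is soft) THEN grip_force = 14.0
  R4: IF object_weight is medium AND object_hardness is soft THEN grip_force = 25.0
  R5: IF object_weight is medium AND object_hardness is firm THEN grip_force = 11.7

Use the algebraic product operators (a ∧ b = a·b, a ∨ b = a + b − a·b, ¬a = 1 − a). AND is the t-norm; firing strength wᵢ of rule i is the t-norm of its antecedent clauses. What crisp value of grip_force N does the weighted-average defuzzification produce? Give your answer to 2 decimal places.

22.83

R1 (z=20.0): heavy=0.78, ¬firm=1−0.71=0.29; AND[a·b] → w = 0.2262
R2 (z=28.0): soft=0.69 → w = 0.6900
R3 (z=14.0): medium=0.32, ¬soft=1−0.69=0.31; AND[a·b] → w = 0.0992
R4 (z=25.0): medium=0.32, soft=0.69; AND[a·b] → w = 0.2208
R5 (z=11.7): medium=0.32, firm=0.71; AND[a·b] → w = 0.2272
Weighted average = (0.2262·20.0 + 0.6900·28.0 + 0.0992·14.0 + 0.2208·25.0 + 0.2272·11.7) / (0.2262 + 0.6900 + 0.0992 + 0.2208 + 0.2272)
  = 33.4110 / 1.4634 = 22.83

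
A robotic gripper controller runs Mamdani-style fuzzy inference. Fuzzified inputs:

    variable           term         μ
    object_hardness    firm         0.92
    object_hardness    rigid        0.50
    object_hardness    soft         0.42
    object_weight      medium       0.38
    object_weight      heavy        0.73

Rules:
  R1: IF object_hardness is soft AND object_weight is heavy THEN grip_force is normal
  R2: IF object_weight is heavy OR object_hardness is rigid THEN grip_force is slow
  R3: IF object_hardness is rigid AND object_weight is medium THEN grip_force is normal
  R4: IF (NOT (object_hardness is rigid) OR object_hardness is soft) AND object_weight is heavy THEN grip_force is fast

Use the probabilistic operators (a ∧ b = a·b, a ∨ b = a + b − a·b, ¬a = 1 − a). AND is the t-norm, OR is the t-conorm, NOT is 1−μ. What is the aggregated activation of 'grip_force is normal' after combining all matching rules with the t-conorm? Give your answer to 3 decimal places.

0.438

R1: soft=0.42, heavy=0.73; AND[a·b] → w = 0.3066
R2: heavy=0.73, rigid=0.50; OR[a + b − a·b] → w = 0.8650
R3: rigid=0.50, medium=0.38; AND[a·b] → w = 0.1900
R4: (¬rigid=1−0.50=0.50 OR soft=0.42) = 0.7100; AND[a·b] with heavy=0.73 → w = 0.5183
Rules with consequent 'normal': {R1, R3} → strengths 0.3066, 0.1900
Aggregate via t-conorm [a + b − a·b]: 0.4383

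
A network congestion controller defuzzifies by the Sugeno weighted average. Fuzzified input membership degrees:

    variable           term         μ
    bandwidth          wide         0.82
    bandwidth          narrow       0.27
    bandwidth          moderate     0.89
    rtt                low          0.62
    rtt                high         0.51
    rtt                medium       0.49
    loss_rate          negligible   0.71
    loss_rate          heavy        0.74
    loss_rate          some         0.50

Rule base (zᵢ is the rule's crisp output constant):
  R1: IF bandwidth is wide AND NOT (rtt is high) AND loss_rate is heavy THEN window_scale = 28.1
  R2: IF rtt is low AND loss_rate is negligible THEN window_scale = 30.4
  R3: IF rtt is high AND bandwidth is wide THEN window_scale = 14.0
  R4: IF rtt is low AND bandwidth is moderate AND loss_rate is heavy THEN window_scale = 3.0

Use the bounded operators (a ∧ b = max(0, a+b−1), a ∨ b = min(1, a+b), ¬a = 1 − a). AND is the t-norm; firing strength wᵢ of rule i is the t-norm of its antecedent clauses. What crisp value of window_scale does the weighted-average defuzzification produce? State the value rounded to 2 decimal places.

17.51

R1 (z=28.1): wide=0.82, ¬high=1−0.51=0.49, heavy=0.74; AND[max(0, a+b−1)] → w = 0.05
R2 (z=30.4): low=0.62, negligible=0.71; AND[max(0, a+b−1)] → w = 0.33
R3 (z=14.0): high=0.51, wide=0.82; AND[max(0, a+b−1)] → w = 0.33
R4 (z=3.0): low=0.62, moderate=0.89, heavy=0.74; AND[max(0, a+b−1)] → w = 0.25
Weighted average = (0.05·28.1 + 0.33·30.4 + 0.33·14.0 + 0.25·3.0) / (0.05 + 0.33 + 0.33 + 0.25)
  = 16.8070 / 0.9600 = 17.51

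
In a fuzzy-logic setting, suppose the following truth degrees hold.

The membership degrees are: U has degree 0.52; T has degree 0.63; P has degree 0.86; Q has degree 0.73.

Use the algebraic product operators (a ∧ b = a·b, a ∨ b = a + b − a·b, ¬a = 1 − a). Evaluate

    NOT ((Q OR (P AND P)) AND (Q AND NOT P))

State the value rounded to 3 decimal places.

P AND P = a·b on (0.8600, 0.8600) = 0.7396
Q OR (P AND P) = a + b − a·b on (0.7300, 0.7396) = 0.9297
NOT P = 1 − 0.8600 = 0.1400
Q AND NOT P = a·b on (0.7300, 0.1400) = 0.1022
(Q OR (P AND P)) AND (Q AND NOT P) = a·b on (0.9297, 0.1022) = 0.0950
NOT ((Q OR (P AND P)) AND (Q AND NOT P)) = 1 − 0.0950 = 0.9050

0.905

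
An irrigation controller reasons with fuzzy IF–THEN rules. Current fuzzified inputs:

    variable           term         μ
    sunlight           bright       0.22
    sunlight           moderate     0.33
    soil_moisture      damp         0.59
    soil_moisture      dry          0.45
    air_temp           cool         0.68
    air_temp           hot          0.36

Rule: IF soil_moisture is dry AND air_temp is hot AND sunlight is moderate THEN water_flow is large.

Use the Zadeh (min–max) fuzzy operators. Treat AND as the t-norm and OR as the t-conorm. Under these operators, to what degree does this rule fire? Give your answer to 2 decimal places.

0.33

firing strength: dry=0.45, hot=0.36, moderate=0.33; AND[min(a, b)] → w = 0.33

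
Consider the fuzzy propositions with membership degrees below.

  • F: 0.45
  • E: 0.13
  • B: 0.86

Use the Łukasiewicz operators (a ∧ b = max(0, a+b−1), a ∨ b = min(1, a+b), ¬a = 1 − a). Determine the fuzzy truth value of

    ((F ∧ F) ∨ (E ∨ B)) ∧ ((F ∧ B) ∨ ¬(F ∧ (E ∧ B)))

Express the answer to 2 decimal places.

F ∧ F = max(0, a+b−1) on (0.45, 0.45) = 0.00
E ∨ B = min(1, a+b) on (0.13, 0.86) = 0.99
(F ∧ F) ∨ (E ∨ B) = min(1, a+b) on (0.00, 0.99) = 0.99
F ∧ B = max(0, a+b−1) on (0.45, 0.86) = 0.31
E ∧ B = max(0, a+b−1) on (0.13, 0.86) = 0.00
F ∧ (E ∧ B) = max(0, a+b−1) on (0.45, 0.00) = 0.00
¬(F ∧ (E ∧ B)) = 1 − 0.00 = 1.00
(F ∧ B) ∨ ¬(F ∧ (E ∧ B)) = min(1, a+b) on (0.31, 1.00) = 1.00
((F ∧ F) ∨ (E ∨ B)) ∧ ((F ∧ B) ∨ ¬(F ∧ (E ∧ B))) = max(0, a+b−1) on (0.99, 1.00) = 0.99

0.99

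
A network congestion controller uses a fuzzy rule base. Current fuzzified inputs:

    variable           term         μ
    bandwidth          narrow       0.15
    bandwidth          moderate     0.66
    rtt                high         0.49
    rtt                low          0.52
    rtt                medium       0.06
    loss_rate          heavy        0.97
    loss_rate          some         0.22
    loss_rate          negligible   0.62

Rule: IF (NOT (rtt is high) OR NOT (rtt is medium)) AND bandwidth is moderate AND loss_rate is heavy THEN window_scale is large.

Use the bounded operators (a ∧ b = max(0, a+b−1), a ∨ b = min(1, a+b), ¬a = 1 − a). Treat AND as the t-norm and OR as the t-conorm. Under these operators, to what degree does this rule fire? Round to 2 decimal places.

firing strength: (¬high=1−0.49=0.51 OR ¬medium=1−0.06=0.94) = 1.00; AND[max(0, a+b−1)] with moderate=0.66, heavy=0.97 → w = 0.63

0.63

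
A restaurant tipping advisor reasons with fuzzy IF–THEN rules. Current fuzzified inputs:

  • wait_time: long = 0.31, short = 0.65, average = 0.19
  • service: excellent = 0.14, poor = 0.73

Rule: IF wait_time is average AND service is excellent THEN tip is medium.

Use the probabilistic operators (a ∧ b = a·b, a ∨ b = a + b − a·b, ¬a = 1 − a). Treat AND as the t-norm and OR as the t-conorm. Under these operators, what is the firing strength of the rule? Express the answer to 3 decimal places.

firing strength: average=0.19, excellent=0.14; AND[a·b] → w = 0.0266

0.027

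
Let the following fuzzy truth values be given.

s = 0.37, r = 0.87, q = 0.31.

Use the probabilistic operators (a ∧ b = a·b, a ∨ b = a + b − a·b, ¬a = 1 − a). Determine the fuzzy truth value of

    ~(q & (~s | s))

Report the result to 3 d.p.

~s = 1 − 0.3700 = 0.6300
~s | s = a + b − a·b on (0.6300, 0.3700) = 0.7669
q & (~s | s) = a·b on (0.3100, 0.7669) = 0.2377
~(q & (~s | s)) = 1 − 0.2377 = 0.7623

0.762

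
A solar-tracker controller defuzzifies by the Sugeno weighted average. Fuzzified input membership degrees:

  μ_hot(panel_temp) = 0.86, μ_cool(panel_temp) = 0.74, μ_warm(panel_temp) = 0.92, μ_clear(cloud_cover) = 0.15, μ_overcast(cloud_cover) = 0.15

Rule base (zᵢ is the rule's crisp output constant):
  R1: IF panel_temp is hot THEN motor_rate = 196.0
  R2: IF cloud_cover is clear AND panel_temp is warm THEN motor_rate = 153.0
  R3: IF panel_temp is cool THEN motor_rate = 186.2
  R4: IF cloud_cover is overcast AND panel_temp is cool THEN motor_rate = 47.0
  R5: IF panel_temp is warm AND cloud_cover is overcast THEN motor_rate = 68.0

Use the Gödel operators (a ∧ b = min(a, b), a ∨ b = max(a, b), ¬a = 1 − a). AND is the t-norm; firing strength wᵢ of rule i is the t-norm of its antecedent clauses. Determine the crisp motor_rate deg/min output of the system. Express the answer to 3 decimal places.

R1 (z=196.0): hot=0.86 → w = 0.86
R2 (z=153.0): clear=0.15, warm=0.92; AND[min(a, b)] → w = 0.15
R3 (z=186.2): cool=0.74 → w = 0.74
R4 (z=47.0): overcast=0.15, cool=0.74; AND[min(a, b)] → w = 0.15
R5 (z=68.0): warm=0.92, overcast=0.15; AND[min(a, b)] → w = 0.15
Weighted average = (0.86·196.0 + 0.15·153.0 + 0.74·186.2 + 0.15·47.0 + 0.15·68.0) / (0.86 + 0.15 + 0.74 + 0.15 + 0.15)
  = 346.5480 / 2.0500 = 169.048

169.048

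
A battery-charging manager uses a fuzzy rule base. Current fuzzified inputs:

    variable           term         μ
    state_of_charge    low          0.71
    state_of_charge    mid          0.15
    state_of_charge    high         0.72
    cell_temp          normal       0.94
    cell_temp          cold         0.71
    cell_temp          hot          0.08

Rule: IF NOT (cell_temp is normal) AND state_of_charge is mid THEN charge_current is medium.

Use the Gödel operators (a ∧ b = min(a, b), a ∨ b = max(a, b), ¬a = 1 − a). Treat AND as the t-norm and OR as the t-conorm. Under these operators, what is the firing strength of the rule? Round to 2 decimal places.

0.06

firing strength: ¬normal=1−0.94=0.06, mid=0.15; AND[min(a, b)] → w = 0.06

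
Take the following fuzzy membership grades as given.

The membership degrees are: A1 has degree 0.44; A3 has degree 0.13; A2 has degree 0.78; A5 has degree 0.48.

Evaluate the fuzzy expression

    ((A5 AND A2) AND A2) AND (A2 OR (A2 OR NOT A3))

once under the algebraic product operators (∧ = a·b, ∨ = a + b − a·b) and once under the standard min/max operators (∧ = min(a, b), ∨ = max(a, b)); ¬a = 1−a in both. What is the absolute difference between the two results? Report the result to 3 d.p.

0.190

Under algebraic product:
  A5 AND A2 = a·b on (0.4800, 0.7800) = 0.3744
  (A5 AND A2) AND A2 = a·b on (0.3744, 0.7800) = 0.2920
  NOT A3 = 1 − 0.1300 = 0.8700
  A2 OR NOT A3 = a + b − a·b on (0.7800, 0.8700) = 0.9714
  A2 OR (A2 OR NOT A3) = a + b − a·b on (0.7800, 0.9714) = 0.9937
  ((A5 AND A2) AND A2) AND (A2 OR (A2 OR NOT A3)) = a·b on (0.2920, 0.9937) = 0.2902
  → value = 0.2902
Under standard min/max:
  A5 AND A2 = min(a, b) on (0.48, 0.78) = 0.48
  (A5 AND A2) AND A2 = min(a, b) on (0.48, 0.78) = 0.48
  NOT A3 = 1 − 0.13 = 0.87
  A2 OR NOT A3 = max(a, b) on (0.78, 0.87) = 0.87
  A2 OR (A2 OR NOT A3) = max(a, b) on (0.78, 0.87) = 0.87
  ((A5 AND A2) AND A2) AND (A2 OR (A2 OR NOT A3)) = min(a, b) on (0.48, 0.87) = 0.48
  → value = 0.4800
|0.2902 − 0.4800| = 0.190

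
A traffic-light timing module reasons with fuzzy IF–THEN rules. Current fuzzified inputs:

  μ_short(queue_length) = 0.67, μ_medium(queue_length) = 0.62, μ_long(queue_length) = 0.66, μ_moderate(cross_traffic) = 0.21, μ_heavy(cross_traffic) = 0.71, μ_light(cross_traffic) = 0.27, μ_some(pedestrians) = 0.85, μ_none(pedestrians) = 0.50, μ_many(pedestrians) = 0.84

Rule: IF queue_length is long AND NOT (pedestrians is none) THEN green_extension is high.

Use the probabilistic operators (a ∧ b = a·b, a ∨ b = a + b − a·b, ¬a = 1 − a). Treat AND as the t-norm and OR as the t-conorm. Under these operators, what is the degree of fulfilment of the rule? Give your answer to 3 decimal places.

firing strength: long=0.66, ¬none=1−0.50=0.50; AND[a·b] → w = 0.3300

0.330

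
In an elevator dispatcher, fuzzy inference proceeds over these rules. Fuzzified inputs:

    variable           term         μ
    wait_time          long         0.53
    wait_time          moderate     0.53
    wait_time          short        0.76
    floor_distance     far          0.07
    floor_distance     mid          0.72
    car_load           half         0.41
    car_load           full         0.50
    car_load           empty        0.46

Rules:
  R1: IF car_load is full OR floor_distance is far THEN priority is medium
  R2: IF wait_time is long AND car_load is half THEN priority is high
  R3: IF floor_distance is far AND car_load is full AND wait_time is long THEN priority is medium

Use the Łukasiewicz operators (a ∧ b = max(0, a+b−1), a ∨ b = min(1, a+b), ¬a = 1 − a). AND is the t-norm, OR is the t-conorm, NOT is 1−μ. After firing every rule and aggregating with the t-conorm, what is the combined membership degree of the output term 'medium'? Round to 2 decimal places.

R1: full=0.50, far=0.07; OR[min(1, a+b)] → w = 0.57
R2: long=0.53, half=0.41; AND[max(0, a+b−1)] → w = 0.00
R3: far=0.07, full=0.50, long=0.53; AND[max(0, a+b−1)] → w = 0.00
Rules with consequent 'medium': {R1, R3} → strengths 0.57, 0.00
Aggregate via t-conorm [min(1, a+b)]: 0.57

0.57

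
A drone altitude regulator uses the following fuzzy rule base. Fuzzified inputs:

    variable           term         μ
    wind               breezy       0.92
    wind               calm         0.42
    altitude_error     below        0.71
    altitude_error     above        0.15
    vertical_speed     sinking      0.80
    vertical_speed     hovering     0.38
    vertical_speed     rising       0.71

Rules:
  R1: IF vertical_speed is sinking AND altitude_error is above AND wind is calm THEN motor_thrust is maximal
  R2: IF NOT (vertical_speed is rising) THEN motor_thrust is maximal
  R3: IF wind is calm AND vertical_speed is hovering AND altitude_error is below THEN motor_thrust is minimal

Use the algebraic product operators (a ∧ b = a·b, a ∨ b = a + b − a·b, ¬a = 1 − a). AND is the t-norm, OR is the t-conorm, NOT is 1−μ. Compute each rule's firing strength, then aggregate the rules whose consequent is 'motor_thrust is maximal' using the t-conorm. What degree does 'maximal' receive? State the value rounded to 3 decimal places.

0.326

R1: sinking=0.80, above=0.15, calm=0.42; AND[a·b] → w = 0.0504
R2: ¬rising=1−0.71=0.29 → w = 0.2900
R3: calm=0.42, hovering=0.38, below=0.71; AND[a·b] → w = 0.1133
Rules with consequent 'maximal': {R1, R2} → strengths 0.0504, 0.2900
Aggregate via t-conorm [a + b − a·b]: 0.3258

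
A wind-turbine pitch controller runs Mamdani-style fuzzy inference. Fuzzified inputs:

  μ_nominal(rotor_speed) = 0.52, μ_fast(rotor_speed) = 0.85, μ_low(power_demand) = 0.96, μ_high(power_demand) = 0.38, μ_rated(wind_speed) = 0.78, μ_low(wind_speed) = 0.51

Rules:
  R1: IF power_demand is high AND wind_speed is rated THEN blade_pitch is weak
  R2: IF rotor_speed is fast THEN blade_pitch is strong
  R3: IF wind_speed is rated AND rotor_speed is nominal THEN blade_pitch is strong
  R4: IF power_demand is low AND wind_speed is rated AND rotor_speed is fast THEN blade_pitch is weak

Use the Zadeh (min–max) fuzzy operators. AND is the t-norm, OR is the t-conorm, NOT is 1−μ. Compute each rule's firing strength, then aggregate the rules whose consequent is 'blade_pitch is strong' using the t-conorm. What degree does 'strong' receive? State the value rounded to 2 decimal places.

R1: high=0.38, rated=0.78; AND[min(a, b)] → w = 0.38
R2: fast=0.85 → w = 0.85
R3: rated=0.78, nominal=0.52; AND[min(a, b)] → w = 0.52
R4: low=0.96, rated=0.78, fast=0.85; AND[min(a, b)] → w = 0.78
Rules with consequent 'strong': {R2, R3} → strengths 0.85, 0.52
Aggregate via t-conorm [max(a, b)]: 0.85

0.85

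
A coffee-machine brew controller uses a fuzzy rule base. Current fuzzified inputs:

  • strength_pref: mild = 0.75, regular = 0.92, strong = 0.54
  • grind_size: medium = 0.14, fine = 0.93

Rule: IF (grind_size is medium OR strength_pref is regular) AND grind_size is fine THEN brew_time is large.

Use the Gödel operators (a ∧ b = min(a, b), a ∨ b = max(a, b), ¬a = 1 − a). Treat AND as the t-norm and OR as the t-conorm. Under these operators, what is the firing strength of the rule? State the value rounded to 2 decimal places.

0.92

firing strength: (medium=0.14 OR regular=0.92) = 0.92; AND[min(a, b)] with fine=0.93 → w = 0.92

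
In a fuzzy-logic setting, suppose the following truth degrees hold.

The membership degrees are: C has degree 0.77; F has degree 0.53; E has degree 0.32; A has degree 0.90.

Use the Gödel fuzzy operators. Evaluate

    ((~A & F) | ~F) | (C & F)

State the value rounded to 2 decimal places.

~A = 1 − 0.90 = 0.10
~A & F = min(a, b) on (0.10, 0.53) = 0.10
~F = 1 − 0.53 = 0.47
(~A & F) | ~F = max(a, b) on (0.10, 0.47) = 0.47
C & F = min(a, b) on (0.77, 0.53) = 0.53
((~A & F) | ~F) | (C & F) = max(a, b) on (0.47, 0.53) = 0.53

0.53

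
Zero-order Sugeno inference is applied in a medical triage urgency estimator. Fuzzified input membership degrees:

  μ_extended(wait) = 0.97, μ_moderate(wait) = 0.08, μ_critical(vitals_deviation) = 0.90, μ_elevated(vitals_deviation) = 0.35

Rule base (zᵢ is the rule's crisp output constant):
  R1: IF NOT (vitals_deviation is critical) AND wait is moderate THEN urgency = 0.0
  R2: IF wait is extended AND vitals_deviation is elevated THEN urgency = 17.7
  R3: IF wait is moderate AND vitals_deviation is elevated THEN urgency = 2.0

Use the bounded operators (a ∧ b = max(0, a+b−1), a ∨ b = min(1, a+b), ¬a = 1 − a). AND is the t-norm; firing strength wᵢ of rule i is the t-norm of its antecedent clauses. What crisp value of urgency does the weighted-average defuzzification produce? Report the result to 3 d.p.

R1 (z=0.0): ¬critical=1−0.90=0.10, moderate=0.08; AND[max(0, a+b−1)] → w = 0.00
R2 (z=17.7): extended=0.97, elevated=0.35; AND[max(0, a+b−1)] → w = 0.32
R3 (z=2.0): moderate=0.08, elevated=0.35; AND[max(0, a+b−1)] → w = 0.00
Weighted average = (0.00·0.0 + 0.32·17.7 + 0.00·2.0) / (0.00 + 0.32 + 0.00)
  = 5.6640 / 0.3200 = 17.700

17.700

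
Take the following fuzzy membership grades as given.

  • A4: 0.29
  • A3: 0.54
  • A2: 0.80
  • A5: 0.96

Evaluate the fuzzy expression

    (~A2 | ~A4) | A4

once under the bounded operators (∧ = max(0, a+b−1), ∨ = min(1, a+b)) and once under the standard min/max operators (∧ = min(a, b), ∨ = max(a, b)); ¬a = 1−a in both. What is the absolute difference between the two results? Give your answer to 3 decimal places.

0.290

Under bounded:
  ~A2 = 1 − 0.80 = 0.20
  ~A4 = 1 − 0.29 = 0.71
  ~A2 | ~A4 = min(1, a+b) on (0.20, 0.71) = 0.91
  (~A2 | ~A4) | A4 = min(1, a+b) on (0.91, 0.29) = 1.00
  → value = 1.0000
Under standard min/max:
  ~A2 = 1 − 0.80 = 0.20
  ~A4 = 1 − 0.29 = 0.71
  ~A2 | ~A4 = max(a, b) on (0.20, 0.71) = 0.71
  (~A2 | ~A4) | A4 = max(a, b) on (0.71, 0.29) = 0.71
  → value = 0.7100
|1.0000 − 0.7100| = 0.290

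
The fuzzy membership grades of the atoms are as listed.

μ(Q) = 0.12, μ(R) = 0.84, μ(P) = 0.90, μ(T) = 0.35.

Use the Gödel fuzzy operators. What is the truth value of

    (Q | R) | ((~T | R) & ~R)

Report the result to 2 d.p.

0.84

Q | R = max(a, b) on (0.12, 0.84) = 0.84
~T = 1 − 0.35 = 0.65
~T | R = max(a, b) on (0.65, 0.84) = 0.84
~R = 1 − 0.84 = 0.16
(~T | R) & ~R = min(a, b) on (0.84, 0.16) = 0.16
(Q | R) | ((~T | R) & ~R) = max(a, b) on (0.84, 0.16) = 0.84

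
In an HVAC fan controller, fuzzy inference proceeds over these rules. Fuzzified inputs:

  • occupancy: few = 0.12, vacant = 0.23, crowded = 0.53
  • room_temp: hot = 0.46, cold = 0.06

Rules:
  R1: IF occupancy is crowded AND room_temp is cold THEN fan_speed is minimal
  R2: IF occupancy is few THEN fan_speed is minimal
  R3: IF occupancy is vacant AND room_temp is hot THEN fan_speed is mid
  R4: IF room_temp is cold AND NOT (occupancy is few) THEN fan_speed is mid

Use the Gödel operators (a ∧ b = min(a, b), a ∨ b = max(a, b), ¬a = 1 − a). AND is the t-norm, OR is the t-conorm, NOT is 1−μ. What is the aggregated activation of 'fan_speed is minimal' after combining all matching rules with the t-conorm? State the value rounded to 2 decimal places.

R1: crowded=0.53, cold=0.06; AND[min(a, b)] → w = 0.06
R2: few=0.12 → w = 0.12
R3: vacant=0.23, hot=0.46; AND[min(a, b)] → w = 0.23
R4: cold=0.06, ¬few=1−0.12=0.88; AND[min(a, b)] → w = 0.06
Rules with consequent 'minimal': {R1, R2} → strengths 0.06, 0.12
Aggregate via t-conorm [max(a, b)]: 0.12

0.12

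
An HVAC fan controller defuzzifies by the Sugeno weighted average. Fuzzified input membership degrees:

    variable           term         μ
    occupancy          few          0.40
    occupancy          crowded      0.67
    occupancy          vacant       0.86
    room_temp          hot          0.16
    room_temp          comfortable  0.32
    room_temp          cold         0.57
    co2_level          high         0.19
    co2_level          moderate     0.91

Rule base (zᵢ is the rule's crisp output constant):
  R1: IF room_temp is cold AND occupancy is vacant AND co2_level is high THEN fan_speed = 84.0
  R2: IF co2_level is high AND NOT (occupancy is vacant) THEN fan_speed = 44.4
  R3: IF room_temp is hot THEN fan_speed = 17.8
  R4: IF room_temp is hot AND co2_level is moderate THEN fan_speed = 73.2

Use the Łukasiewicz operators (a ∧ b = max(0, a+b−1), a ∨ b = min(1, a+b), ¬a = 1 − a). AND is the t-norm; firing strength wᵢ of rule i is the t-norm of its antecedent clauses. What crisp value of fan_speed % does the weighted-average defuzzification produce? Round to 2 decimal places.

R1 (z=84.0): cold=0.57, vacant=0.86, high=0.19; AND[max(0, a+b−1)] → w = 0.00
R2 (z=44.4): high=0.19, ¬vacant=1−0.86=0.14; AND[max(0, a+b−1)] → w = 0.00
R3 (z=17.8): hot=0.16 → w = 0.16
R4 (z=73.2): hot=0.16, moderate=0.91; AND[max(0, a+b−1)] → w = 0.07
Weighted average = (0.00·84.0 + 0.00·44.4 + 0.16·17.8 + 0.07·73.2) / (0.00 + 0.00 + 0.16 + 0.07)
  = 7.9720 / 0.2300 = 34.66

34.66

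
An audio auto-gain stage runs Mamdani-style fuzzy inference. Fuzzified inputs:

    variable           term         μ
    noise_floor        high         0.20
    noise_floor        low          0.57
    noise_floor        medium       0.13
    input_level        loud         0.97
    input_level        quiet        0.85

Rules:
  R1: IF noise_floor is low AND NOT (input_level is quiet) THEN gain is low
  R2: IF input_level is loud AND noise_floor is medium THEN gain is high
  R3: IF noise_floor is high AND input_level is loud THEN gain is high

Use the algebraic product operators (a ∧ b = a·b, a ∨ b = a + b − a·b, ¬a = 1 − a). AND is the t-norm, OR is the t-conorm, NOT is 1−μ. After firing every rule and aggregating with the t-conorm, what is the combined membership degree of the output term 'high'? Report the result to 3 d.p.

R1: low=0.57, ¬quiet=1−0.85=0.15; AND[a·b] → w = 0.0855
R2: loud=0.97, medium=0.13; AND[a·b] → w = 0.1261
R3: high=0.20, loud=0.97; AND[a·b] → w = 0.1940
Rules with consequent 'high': {R2, R3} → strengths 0.1261, 0.1940
Aggregate via t-conorm [a + b − a·b]: 0.2956

0.296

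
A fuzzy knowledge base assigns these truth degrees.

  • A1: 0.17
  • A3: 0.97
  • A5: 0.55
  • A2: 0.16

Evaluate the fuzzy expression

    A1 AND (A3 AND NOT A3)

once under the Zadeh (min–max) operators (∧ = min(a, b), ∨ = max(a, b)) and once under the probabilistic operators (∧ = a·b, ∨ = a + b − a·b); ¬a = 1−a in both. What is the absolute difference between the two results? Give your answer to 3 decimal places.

Under Zadeh (min–max):
  NOT A3 = 1 − 0.97 = 0.03
  A3 AND NOT A3 = min(a, b) on (0.97, 0.03) = 0.03
  A1 AND (A3 AND NOT A3) = min(a, b) on (0.17, 0.03) = 0.03
  → value = 0.0300
Under probabilistic:
  NOT A3 = 1 − 0.9700 = 0.0300
  A3 AND NOT A3 = a·b on (0.9700, 0.0300) = 0.0291
  A1 AND (A3 AND NOT A3) = a·b on (0.1700, 0.0291) = 0.0049
  → value = 0.0049
|0.0300 − 0.0049| = 0.025

0.025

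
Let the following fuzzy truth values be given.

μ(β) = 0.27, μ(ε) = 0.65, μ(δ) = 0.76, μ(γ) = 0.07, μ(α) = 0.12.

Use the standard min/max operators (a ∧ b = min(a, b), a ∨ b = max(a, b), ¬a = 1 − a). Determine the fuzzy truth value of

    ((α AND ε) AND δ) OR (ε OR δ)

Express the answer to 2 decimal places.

0.76

α AND ε = min(a, b) on (0.12, 0.65) = 0.12
(α AND ε) AND δ = min(a, b) on (0.12, 0.76) = 0.12
ε OR δ = max(a, b) on (0.65, 0.76) = 0.76
((α AND ε) AND δ) OR (ε OR δ) = max(a, b) on (0.12, 0.76) = 0.76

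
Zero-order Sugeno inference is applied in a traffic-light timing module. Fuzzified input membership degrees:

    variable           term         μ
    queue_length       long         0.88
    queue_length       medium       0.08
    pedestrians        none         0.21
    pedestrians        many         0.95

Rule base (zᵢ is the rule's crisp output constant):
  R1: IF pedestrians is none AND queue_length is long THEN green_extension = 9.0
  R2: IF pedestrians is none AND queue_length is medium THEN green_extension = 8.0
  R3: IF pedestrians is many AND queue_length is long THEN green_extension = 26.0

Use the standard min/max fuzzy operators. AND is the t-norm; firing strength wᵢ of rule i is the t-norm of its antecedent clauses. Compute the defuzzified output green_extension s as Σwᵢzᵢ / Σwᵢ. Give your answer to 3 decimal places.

21.718

R1 (z=9.0): none=0.21, long=0.88; AND[min(a, b)] → w = 0.21
R2 (z=8.0): none=0.21, medium=0.08; AND[min(a, b)] → w = 0.08
R3 (z=26.0): many=0.95, long=0.88; AND[min(a, b)] → w = 0.88
Weighted average = (0.21·9.0 + 0.08·8.0 + 0.88·26.0) / (0.21 + 0.08 + 0.88)
  = 25.4100 / 1.1700 = 21.718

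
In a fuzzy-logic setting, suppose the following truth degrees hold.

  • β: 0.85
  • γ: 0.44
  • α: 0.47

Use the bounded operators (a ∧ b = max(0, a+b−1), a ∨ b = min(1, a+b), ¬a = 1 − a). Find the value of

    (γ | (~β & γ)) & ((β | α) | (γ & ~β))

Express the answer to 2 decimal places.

~β = 1 − 0.85 = 0.15
~β & γ = max(0, a+b−1) on (0.15, 0.44) = 0.00
γ | (~β & γ) = min(1, a+b) on (0.44, 0.00) = 0.44
β | α = min(1, a+b) on (0.85, 0.47) = 1.00
~β = 1 − 0.85 = 0.15
γ & ~β = max(0, a+b−1) on (0.44, 0.15) = 0.00
(β | α) | (γ & ~β) = min(1, a+b) on (1.00, 0.00) = 1.00
(γ | (~β & γ)) & ((β | α) | (γ & ~β)) = max(0, a+b−1) on (0.44, 1.00) = 0.44

0.44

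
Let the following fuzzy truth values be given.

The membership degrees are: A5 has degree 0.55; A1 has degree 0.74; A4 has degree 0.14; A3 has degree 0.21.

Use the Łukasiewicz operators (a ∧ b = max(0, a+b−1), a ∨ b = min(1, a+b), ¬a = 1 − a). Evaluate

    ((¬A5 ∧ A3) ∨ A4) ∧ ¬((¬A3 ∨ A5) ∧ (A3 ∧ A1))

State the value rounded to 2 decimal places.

0.14

¬A5 = 1 − 0.55 = 0.45
¬A5 ∧ A3 = max(0, a+b−1) on (0.45, 0.21) = 0.00
(¬A5 ∧ A3) ∨ A4 = min(1, a+b) on (0.00, 0.14) = 0.14
¬A3 = 1 − 0.21 = 0.79
¬A3 ∨ A5 = min(1, a+b) on (0.79, 0.55) = 1.00
A3 ∧ A1 = max(0, a+b−1) on (0.21, 0.74) = 0.00
(¬A3 ∨ A5) ∧ (A3 ∧ A1) = max(0, a+b−1) on (1.00, 0.00) = 0.00
¬((¬A3 ∨ A5) ∧ (A3 ∧ A1)) = 1 − 0.00 = 1.00
((¬A5 ∧ A3) ∨ A4) ∧ ¬((¬A3 ∨ A5) ∧ (A3 ∧ A1)) = max(0, a+b−1) on (0.14, 1.00) = 0.14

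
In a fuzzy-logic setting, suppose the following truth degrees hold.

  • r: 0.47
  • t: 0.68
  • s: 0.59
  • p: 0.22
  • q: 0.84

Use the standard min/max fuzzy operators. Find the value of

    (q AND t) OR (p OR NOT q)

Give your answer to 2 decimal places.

q AND t = min(a, b) on (0.84, 0.68) = 0.68
NOT q = 1 − 0.84 = 0.16
p OR NOT q = max(a, b) on (0.22, 0.16) = 0.22
(q AND t) OR (p OR NOT q) = max(a, b) on (0.68, 0.22) = 0.68

0.68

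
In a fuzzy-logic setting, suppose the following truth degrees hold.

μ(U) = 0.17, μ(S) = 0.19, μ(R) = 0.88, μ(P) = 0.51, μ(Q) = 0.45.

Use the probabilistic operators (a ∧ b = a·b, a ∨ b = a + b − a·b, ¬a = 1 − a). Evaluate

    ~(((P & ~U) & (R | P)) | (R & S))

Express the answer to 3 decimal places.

~U = 1 − 0.1700 = 0.8300
P & ~U = a·b on (0.5100, 0.8300) = 0.4233
R | P = a + b − a·b on (0.8800, 0.5100) = 0.9412
(P & ~U) & (R | P) = a·b on (0.4233, 0.9412) = 0.3984
R & S = a·b on (0.8800, 0.1900) = 0.1672
((P & ~U) & (R | P)) | (R & S) = a + b − a·b on (0.3984, 0.1672) = 0.4990
~(((P & ~U) & (R | P)) | (R & S)) = 1 − 0.4990 = 0.5010

0.501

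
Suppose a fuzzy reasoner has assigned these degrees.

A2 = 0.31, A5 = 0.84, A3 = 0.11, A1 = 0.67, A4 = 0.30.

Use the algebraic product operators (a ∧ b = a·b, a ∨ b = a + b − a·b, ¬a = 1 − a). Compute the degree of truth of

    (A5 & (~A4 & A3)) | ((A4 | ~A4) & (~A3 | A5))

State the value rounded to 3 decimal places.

0.791

~A4 = 1 − 0.3000 = 0.7000
~A4 & A3 = a·b on (0.7000, 0.1100) = 0.0770
A5 & (~A4 & A3) = a·b on (0.8400, 0.0770) = 0.0647
~A4 = 1 − 0.3000 = 0.7000
A4 | ~A4 = a + b − a·b on (0.3000, 0.7000) = 0.7900
~A3 = 1 − 0.1100 = 0.8900
~A3 | A5 = a + b − a·b on (0.8900, 0.8400) = 0.9824
(A4 | ~A4) & (~A3 | A5) = a·b on (0.7900, 0.9824) = 0.7761
(A5 & (~A4 & A3)) | ((A4 | ~A4) & (~A3 | A5)) = a + b − a·b on (0.0647, 0.7761) = 0.7906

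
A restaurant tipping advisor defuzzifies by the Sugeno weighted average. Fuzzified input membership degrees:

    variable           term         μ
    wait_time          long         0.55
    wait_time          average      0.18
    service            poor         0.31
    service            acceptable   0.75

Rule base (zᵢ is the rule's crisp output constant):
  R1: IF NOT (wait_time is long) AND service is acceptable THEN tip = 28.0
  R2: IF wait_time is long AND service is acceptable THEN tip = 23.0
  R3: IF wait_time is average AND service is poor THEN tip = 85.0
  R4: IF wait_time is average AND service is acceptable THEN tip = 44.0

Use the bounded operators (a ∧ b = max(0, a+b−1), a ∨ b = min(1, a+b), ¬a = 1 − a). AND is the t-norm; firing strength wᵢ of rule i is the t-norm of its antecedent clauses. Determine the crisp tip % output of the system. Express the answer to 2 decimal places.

25.00

R1 (z=28.0): ¬long=1−0.55=0.45, acceptable=0.75; AND[max(0, a+b−1)] → w = 0.20
R2 (z=23.0): long=0.55, acceptable=0.75; AND[max(0, a+b−1)] → w = 0.30
R3 (z=85.0): average=0.18, poor=0.31; AND[max(0, a+b−1)] → w = 0.00
R4 (z=44.0): average=0.18, acceptable=0.75; AND[max(0, a+b−1)] → w = 0.00
Weighted average = (0.20·28.0 + 0.30·23.0 + 0.00·85.0 + 0.00·44.0) / (0.20 + 0.30 + 0.00 + 0.00)
  = 12.5000 / 0.5000 = 25.00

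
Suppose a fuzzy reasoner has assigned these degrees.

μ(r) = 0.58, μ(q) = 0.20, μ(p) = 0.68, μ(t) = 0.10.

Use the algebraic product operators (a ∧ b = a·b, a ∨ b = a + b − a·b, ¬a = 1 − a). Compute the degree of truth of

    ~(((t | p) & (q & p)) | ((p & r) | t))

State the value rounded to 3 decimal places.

0.492

t | p = a + b − a·b on (0.1000, 0.6800) = 0.7120
q & p = a·b on (0.2000, 0.6800) = 0.1360
(t | p) & (q & p) = a·b on (0.7120, 0.1360) = 0.0968
p & r = a·b on (0.6800, 0.5800) = 0.3944
(p & r) | t = a + b − a·b on (0.3944, 0.1000) = 0.4550
((t | p) & (q & p)) | ((p & r) | t) = a + b − a·b on (0.0968, 0.4550) = 0.5077
~(((t | p) & (q & p)) | ((p & r) | t)) = 1 − 0.5077 = 0.4923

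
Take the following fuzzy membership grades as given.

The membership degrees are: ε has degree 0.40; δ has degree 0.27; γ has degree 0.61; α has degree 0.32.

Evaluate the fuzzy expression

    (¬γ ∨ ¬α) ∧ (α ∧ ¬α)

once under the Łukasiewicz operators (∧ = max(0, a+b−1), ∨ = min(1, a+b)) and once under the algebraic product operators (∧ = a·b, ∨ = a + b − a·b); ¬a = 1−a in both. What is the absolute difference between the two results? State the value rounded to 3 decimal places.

Under Łukasiewicz:
  ¬γ = 1 − 0.61 = 0.39
  ¬α = 1 − 0.32 = 0.68
  ¬γ ∨ ¬α = min(1, a+b) on (0.39, 0.68) = 1.00
  ¬α = 1 − 0.32 = 0.68
  α ∧ ¬α = max(0, a+b−1) on (0.32, 0.68) = 0.00
  (¬γ ∨ ¬α) ∧ (α ∧ ¬α) = max(0, a+b−1) on (1.00, 0.00) = 0.00
  → value = 0.0000
Under algebraic product:
  ¬γ = 1 − 0.6100 = 0.3900
  ¬α = 1 − 0.3200 = 0.6800
  ¬γ ∨ ¬α = a + b − a·b on (0.3900, 0.6800) = 0.8048
  ¬α = 1 − 0.3200 = 0.6800
  α ∧ ¬α = a·b on (0.3200, 0.6800) = 0.2176
  (¬γ ∨ ¬α) ∧ (α ∧ ¬α) = a·b on (0.8048, 0.2176) = 0.1751
  → value = 0.1751
|0.0000 − 0.1751| = 0.175

0.175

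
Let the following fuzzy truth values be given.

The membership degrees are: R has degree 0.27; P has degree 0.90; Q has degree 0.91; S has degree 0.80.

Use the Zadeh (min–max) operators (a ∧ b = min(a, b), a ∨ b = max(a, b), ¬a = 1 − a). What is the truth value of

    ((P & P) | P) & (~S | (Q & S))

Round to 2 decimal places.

P & P = min(a, b) on (0.90, 0.90) = 0.90
(P & P) | P = max(a, b) on (0.90, 0.90) = 0.90
~S = 1 − 0.80 = 0.20
Q & S = min(a, b) on (0.91, 0.80) = 0.80
~S | (Q & S) = max(a, b) on (0.20, 0.80) = 0.80
((P & P) | P) & (~S | (Q & S)) = min(a, b) on (0.90, 0.80) = 0.80

0.80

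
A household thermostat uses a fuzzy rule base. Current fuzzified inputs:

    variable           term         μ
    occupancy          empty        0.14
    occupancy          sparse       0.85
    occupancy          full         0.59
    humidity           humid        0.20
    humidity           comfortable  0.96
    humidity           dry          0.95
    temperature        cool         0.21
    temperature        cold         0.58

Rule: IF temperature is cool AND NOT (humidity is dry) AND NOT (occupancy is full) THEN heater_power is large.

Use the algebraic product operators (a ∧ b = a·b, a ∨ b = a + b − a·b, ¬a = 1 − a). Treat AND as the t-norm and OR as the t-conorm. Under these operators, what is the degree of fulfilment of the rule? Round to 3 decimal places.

0.004

firing strength: cool=0.21, ¬dry=1−0.95=0.05, ¬full=1−0.59=0.41; AND[a·b] → w = 0.0043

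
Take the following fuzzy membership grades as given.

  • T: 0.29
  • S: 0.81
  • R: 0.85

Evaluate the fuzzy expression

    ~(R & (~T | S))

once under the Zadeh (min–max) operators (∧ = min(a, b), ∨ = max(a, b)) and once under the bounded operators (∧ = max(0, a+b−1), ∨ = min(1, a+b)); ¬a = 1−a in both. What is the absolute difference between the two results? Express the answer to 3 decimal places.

0.040

Under Zadeh (min–max):
  ~T = 1 − 0.29 = 0.71
  ~T | S = max(a, b) on (0.71, 0.81) = 0.81
  R & (~T | S) = min(a, b) on (0.85, 0.81) = 0.81
  ~(R & (~T | S)) = 1 − 0.81 = 0.19
  → value = 0.1900
Under bounded:
  ~T = 1 − 0.29 = 0.71
  ~T | S = min(1, a+b) on (0.71, 0.81) = 1.00
  R & (~T | S) = max(0, a+b−1) on (0.85, 1.00) = 0.85
  ~(R & (~T | S)) = 1 − 0.85 = 0.15
  → value = 0.1500
|0.1900 − 0.1500| = 0.040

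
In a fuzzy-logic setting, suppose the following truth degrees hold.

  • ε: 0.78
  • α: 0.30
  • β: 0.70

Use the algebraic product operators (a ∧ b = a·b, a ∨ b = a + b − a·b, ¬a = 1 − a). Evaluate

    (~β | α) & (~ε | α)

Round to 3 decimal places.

0.232

~β = 1 − 0.7000 = 0.3000
~β | α = a + b − a·b on (0.3000, 0.3000) = 0.5100
~ε = 1 − 0.7800 = 0.2200
~ε | α = a + b − a·b on (0.2200, 0.3000) = 0.4540
(~β | α) & (~ε | α) = a·b on (0.5100, 0.4540) = 0.2315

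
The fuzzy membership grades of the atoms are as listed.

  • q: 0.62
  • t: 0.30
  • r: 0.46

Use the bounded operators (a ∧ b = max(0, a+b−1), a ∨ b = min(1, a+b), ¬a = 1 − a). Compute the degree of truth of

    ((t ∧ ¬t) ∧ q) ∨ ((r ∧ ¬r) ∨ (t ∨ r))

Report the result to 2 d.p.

¬t = 1 − 0.30 = 0.70
t ∧ ¬t = max(0, a+b−1) on (0.30, 0.70) = 0.00
(t ∧ ¬t) ∧ q = max(0, a+b−1) on (0.00, 0.62) = 0.00
¬r = 1 − 0.46 = 0.54
r ∧ ¬r = max(0, a+b−1) on (0.46, 0.54) = 0.00
t ∨ r = min(1, a+b) on (0.30, 0.46) = 0.76
(r ∧ ¬r) ∨ (t ∨ r) = min(1, a+b) on (0.00, 0.76) = 0.76
((t ∧ ¬t) ∧ q) ∨ ((r ∧ ¬r) ∨ (t ∨ r)) = min(1, a+b) on (0.00, 0.76) = 0.76

0.76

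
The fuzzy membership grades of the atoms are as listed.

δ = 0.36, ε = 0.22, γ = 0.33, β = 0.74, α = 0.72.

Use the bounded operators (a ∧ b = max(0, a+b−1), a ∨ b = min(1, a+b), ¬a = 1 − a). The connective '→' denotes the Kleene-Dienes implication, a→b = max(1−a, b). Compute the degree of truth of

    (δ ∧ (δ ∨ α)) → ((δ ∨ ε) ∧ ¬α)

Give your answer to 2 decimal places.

δ ∨ α = min(1, a+b) on (0.36, 0.72) = 1.00
δ ∧ (δ ∨ α) = max(0, a+b−1) on (0.36, 1.00) = 0.36
δ ∨ ε = min(1, a+b) on (0.36, 0.22) = 0.58
¬α = 1 − 0.72 = 0.28
(δ ∨ ε) ∧ ¬α = max(0, a+b−1) on (0.58, 0.28) = 0.00
(δ ∧ (δ ∨ α)) → ((δ ∨ ε) ∧ ¬α)  [Kleene-Dienes: max(1−a, b)] with a=0.36, b=0.00 → 0.64

0.64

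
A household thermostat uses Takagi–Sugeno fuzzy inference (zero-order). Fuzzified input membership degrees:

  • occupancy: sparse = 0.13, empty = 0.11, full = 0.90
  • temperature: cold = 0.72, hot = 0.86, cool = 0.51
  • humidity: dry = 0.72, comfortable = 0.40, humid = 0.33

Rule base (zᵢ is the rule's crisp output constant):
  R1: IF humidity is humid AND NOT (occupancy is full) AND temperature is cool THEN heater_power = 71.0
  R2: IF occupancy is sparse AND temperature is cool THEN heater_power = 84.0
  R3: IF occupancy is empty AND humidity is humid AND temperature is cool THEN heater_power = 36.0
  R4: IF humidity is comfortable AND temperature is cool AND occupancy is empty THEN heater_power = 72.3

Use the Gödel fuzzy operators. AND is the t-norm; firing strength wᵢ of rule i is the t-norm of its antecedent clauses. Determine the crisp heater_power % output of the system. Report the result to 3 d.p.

R1 (z=71.0): humid=0.33, ¬full=1−0.90=0.10, cool=0.51; AND[min(a, b)] → w = 0.10
R2 (z=84.0): sparse=0.13, cool=0.51; AND[min(a, b)] → w = 0.13
R3 (z=36.0): empty=0.11, humid=0.33, cool=0.51; AND[min(a, b)] → w = 0.11
R4 (z=72.3): comfortable=0.40, cool=0.51, empty=0.11; AND[min(a, b)] → w = 0.11
Weighted average = (0.10·71.0 + 0.13·84.0 + 0.11·36.0 + 0.11·72.3) / (0.10 + 0.13 + 0.11 + 0.11)
  = 29.9330 / 0.4500 = 66.518

66.518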